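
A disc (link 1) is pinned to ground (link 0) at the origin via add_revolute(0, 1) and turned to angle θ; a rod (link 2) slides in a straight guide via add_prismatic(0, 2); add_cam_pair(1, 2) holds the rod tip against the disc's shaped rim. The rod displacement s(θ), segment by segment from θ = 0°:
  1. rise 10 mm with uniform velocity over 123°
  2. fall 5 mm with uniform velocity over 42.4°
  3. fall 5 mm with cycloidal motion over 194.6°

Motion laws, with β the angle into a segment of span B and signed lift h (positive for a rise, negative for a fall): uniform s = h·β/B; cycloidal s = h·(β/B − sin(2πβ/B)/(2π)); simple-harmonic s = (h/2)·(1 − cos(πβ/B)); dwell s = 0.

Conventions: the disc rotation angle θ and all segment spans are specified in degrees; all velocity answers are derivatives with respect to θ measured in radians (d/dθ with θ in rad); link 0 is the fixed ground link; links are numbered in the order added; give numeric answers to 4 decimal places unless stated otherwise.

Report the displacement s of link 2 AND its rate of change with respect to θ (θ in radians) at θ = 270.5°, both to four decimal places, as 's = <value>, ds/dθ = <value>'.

segment 1 (0° to 123°, uniform, h = 10) is passed completely: s = 0.0000 + (10) = 10.0000
segment 2 (123° to 165.4°, uniform, h = -5) is passed completely: s = 10.0000 + (-5) = 5.0000
θ = 270.5° falls in segment 3 (165.4° to 360°, cycloidal, h = -5): β = 270.5 − 165.4 = 105.1°, B = 194.6°; Δs = -5·(0.5401 − sin(2π·0.5401)/(2π)) = -2.8987; s = 5.0000 − 2.8987 = 2.1013
velocity in seg [165.4°–360°] (cycloidal), θ in radians: β = 105.1° = 1.8343 rad, B = 194.6° = 3.3964 rad; ds/dθ = (h/B)(1 − cos(2πβ/B)) = ((-5)/3.3964)(1 − cos(2π·0.5401)) = -2.897845 mm/rad

s = 2.1013, ds/dθ = -2.8978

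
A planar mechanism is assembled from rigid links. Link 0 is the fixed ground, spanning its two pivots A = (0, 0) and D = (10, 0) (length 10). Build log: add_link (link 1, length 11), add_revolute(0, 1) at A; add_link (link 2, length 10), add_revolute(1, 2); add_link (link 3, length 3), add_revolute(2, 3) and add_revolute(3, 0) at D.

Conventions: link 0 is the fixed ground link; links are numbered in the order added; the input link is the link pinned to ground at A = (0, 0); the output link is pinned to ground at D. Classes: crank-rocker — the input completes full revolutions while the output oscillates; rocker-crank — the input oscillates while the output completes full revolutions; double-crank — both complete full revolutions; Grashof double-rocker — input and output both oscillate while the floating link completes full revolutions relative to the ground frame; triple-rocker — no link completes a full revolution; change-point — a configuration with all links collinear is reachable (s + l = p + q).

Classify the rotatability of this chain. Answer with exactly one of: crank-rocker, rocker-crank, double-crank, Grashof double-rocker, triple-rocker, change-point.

lengths: ground=10, input=11, coupler=10, output=3
sorted: s=3 (shortest), l=11 (longest), p+q=20
s + l = 14 vs p + q = 20
s + l < p + q (Grashof) with shortest = output link → rocker-crank

rocker-crank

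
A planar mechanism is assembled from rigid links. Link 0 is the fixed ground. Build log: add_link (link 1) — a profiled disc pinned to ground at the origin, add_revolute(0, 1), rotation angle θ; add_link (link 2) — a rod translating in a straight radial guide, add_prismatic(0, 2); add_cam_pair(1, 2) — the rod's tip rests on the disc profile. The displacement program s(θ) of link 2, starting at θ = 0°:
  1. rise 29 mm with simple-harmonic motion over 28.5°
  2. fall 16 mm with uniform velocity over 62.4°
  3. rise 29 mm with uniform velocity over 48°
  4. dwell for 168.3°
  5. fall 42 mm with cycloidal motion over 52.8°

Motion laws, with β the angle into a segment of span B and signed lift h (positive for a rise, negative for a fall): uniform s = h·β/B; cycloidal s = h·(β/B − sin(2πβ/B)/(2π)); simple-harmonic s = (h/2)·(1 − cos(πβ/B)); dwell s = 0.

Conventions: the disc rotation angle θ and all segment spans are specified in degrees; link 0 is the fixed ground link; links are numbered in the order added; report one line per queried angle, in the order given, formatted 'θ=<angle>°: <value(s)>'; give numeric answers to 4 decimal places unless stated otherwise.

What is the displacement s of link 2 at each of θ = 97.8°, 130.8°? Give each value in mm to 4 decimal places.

seg 1 [0°–28.5°] simple-harmonic, h=29: full span → s += 29 → s = 29.0000
seg 2 [28.5°–90.9°] uniform, h=-16: full span → s += -16 → s = 13.0000
seg 3 [90.9°–138.9°] uniform, h=29: θ=97.8° here. β=6.9, B=48. 29·6.9/48 = 4.1687 → s = 17.1687
seg 3 [90.9°–138.9°] uniform, h=29: θ=130.8° here. β=39.9, B=48. 29·39.9/48 = 24.1063 → s = 37.1063

θ=97.8°: 17.1687
θ=130.8°: 37.1063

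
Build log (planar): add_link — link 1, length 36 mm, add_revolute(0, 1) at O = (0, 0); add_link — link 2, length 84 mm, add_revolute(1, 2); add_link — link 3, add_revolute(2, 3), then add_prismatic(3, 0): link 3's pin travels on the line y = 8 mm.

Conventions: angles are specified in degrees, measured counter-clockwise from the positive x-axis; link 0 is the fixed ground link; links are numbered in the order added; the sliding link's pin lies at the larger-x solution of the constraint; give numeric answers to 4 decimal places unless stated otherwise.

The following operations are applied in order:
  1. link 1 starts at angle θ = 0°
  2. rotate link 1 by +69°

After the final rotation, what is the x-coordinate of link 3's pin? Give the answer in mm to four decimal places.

geometry: r = 36 mm, L = 84 mm, e = 8 mm; θ starts at 0°
rotate link 1 by +69°: θ ← 0° +69° = 69°
crank pin P = (r cos θ, r sin θ) = (12.901246, 33.608895)
h = r sin θ − e = 33.608895 − 8 = 25.608895
x = r cos θ + √(L² − h²) = 12.901246 + 80.001153 = 92.902399

92.9024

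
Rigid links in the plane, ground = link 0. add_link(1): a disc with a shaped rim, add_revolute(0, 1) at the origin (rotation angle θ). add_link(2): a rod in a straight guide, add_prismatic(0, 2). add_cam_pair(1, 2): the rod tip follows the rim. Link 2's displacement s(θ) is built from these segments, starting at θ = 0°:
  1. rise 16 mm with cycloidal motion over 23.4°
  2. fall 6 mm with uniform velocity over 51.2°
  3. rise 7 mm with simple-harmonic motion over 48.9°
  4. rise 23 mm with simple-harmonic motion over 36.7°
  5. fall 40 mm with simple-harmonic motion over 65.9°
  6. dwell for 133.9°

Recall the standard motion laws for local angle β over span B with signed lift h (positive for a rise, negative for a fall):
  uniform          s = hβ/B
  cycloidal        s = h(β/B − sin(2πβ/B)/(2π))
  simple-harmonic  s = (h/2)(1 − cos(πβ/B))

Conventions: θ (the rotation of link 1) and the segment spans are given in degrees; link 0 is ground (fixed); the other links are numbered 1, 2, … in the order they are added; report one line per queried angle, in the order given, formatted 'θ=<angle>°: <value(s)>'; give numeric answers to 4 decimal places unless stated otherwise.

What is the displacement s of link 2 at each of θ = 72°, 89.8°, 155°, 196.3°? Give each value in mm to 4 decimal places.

segment 1 (0° to 23.4°, cycloidal, h = 16) is passed completely: s = 0.0000 + (16) = 16.0000
θ = 72° falls in segment 2 (23.4° to 74.6°, uniform, h = -6): β = 72 − 23.4 = 48.6°, B = 51.2°; Δs = -6·48.6/51.2 = -5.6953; s = 16.0000 − 5.6953 = 10.3047
segment 2 (23.4° to 74.6°, uniform, h = -6) is passed completely: s = 16.0000 + (-6) = 10.0000
θ = 89.8° falls in segment 3 (74.6° to 123.5°, simple-harmonic, h = 7): β = 89.8 − 74.6 = 15.2°, B = 48.9°; Δs = 7/2·(1 − cos(π·0.3108)) = 1.5403; s = 10.0000 + 1.5403 = 11.5403
segment 3 (74.6° to 123.5°, simple-harmonic, h = 7) is passed completely: s = 10.0000 + (7) = 17.0000
θ = 155° falls in segment 4 (123.5° to 160.2°, simple-harmonic, h = 23): β = 155 − 123.5 = 31.5°, B = 36.7°; Δs = 23/2·(1 − cos(π·0.8583)) = 21.8794; s = 17.0000 + 21.8794 = 38.8794
segment 4 (123.5° to 160.2°, simple-harmonic, h = 23) is passed completely: s = 17.0000 + (23) = 40.0000
θ = 196.3° falls in segment 5 (160.2° to 226.1°, simple-harmonic, h = -40): β = 196.3 − 160.2 = 36.1°, B = 65.9°; Δs = -40/2·(1 − cos(π·0.5478)) = -22.9921; s = 40.0000 − 22.9921 = 17.0079

θ=72°: 10.3047
θ=89.8°: 11.5403
θ=155°: 38.8794
θ=196.3°: 17.0079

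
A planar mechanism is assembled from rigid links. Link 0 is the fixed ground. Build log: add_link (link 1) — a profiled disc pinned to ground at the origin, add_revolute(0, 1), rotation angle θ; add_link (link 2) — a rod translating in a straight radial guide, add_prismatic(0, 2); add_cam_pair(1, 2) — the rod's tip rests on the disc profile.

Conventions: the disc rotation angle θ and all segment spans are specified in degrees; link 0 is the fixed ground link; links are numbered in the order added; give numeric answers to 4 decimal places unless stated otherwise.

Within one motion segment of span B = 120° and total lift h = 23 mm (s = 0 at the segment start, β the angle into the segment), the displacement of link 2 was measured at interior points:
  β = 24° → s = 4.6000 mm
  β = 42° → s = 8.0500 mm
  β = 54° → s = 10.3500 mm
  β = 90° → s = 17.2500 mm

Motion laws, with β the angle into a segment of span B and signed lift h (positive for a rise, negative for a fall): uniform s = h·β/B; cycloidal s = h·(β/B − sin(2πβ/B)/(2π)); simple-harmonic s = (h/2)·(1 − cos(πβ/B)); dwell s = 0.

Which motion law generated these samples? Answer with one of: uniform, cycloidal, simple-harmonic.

candidates at β/B = r: uniform s = h·r (linear in β); cycloidal s = h·(r − sin(2πr)/(2π)); simple-harmonic s = (h/2)(1 − cos(πr))
β=24°: printed 4.6000 | uniform 4.6000, cycloidal 1.1186, simple-harmonic 2.1963
β=42°: printed 8.0500 | uniform 8.0500, cycloidal 5.0885, simple-harmonic 6.2791
β=54°: printed 10.3500 | uniform 10.3500, cycloidal 9.2188, simple-harmonic 9.7010
β=90°: printed 17.2500 | uniform 17.2500, cycloidal 20.9106, simple-harmonic 19.6317
only one law matches every sample → uniform

uniform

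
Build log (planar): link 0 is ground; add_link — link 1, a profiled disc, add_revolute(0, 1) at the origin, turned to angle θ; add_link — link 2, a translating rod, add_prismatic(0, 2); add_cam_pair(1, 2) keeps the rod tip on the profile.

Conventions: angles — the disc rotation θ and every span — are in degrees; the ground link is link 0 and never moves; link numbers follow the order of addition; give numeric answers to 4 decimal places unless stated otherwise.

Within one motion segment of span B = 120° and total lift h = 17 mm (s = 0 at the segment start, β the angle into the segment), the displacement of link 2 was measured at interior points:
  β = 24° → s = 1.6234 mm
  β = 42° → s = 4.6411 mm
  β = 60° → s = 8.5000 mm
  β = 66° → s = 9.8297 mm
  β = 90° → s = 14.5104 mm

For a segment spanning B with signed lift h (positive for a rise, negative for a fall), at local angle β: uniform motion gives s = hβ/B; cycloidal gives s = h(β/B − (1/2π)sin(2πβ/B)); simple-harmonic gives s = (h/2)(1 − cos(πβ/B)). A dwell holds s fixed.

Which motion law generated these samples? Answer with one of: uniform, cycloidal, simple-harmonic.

candidates at β/B = r: uniform s = h·r (linear in β); cycloidal s = h·(r − sin(2πr)/(2π)); simple-harmonic s = (h/2)(1 − cos(πr))
β=24°: printed 1.6234 | uniform 3.4000, cycloidal 0.8268, simple-harmonic 1.6234
β=42°: printed 4.6411 | uniform 5.9500, cycloidal 3.7611, simple-harmonic 4.6411
β=60°: printed 8.5000 | uniform 8.5000, cycloidal 8.5000, simple-harmonic 8.5000
β=66°: printed 9.8297 | uniform 9.3500, cycloidal 10.1861, simple-harmonic 9.8297
β=90°: printed 14.5104 | uniform 12.7500, cycloidal 15.4556, simple-harmonic 14.5104
only one law matches every sample → simple-harmonic

simple-harmonic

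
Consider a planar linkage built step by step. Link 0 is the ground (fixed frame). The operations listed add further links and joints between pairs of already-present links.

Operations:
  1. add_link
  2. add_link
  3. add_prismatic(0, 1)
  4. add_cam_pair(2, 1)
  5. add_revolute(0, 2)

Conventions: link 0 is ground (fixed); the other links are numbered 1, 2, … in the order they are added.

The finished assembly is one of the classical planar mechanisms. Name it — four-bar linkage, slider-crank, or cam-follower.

links: 3 (incl. ground); joints: 1 revolute, 1 prismatic, 1 higher (cam) pair, forming one closed loop
3 links, revolute + prismatic + higher pair in one loop → cam-follower

cam-follower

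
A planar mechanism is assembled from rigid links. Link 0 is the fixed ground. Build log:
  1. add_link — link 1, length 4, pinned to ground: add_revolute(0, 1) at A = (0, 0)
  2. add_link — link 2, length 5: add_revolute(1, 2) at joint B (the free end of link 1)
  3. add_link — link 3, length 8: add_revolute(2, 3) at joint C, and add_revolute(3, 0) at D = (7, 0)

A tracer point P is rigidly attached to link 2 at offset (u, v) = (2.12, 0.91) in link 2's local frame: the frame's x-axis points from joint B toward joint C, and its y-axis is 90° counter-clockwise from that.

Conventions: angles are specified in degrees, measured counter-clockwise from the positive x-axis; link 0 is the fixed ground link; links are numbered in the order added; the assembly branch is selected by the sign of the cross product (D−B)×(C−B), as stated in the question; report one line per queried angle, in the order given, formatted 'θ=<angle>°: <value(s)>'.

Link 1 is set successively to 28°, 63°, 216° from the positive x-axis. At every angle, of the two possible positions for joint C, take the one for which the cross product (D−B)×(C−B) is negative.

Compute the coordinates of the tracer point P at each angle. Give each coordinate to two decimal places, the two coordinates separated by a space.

A=(0,0), D=(7.00,0)
θ=28°: B = A + 4.00·(cos28°, sin28°) = (3.5318, 1.8779)
θ=28°: |BD| = 3.9440
θ=28°: circle(B,5.00) ∩ circle(D,8.00): a=-2.9723, h=4.0207
θ=28°:   candidates: C₊=(2.8325,6.8287) cross=15.857; C₋=(-0.9963,-0.2425) cross=-15.857
θ=28°:   branch - wants cross < 0 → take C=(-0.9963,-0.2425) (cross=-15.857)
θ=28°: ex = (C−B)/|BC| = (-0.9056,-0.4241); ey = (0.4241,-0.9056)
θ=28°: P = B + 2.12·ex + 0.91·ey = (1.9978,0.1547)
θ=63°: B = A + 4.00·(cos63°, sin63°) = (1.8160, 3.5640)
θ=63°: |BD| = 6.2910
θ=63°: circle(B,5.00) ∩ circle(D,8.00): a=0.0458, h=4.9998
θ=63°:   candidates: C₊=(4.6862,7.6581) cross=31.454; C₋=(-0.9788,-0.5820) cross=-31.454
θ=63°:   branch - wants cross < 0 → take C=(-0.9788,-0.5820) (cross=-31.454)
θ=63°: ex = (C−B)/|BC| = (-0.5590,-0.8292); ey = (0.8292,-0.5590)
θ=63°: P = B + 2.12·ex + 0.91·ey = (1.3856,1.2975)
θ=216°: B = A + 4.00·(cos216°, sin216°) = (-3.2361, -2.3511)
θ=216°: |BD| = 10.5026
θ=216°: circle(B,5.00) ∩ circle(D,8.00): a=3.3946, h=3.6710
θ=216°:   candidates: C₊=(-0.7494,1.9867) cross=38.555; C₋=(0.8942,-5.1691) cross=-38.555
θ=216°:   branch - wants cross < 0 → take C=(0.8942,-5.1691) (cross=-38.555)
θ=216°: ex = (C−B)/|BC| = (0.8261,-0.5636); ey = (0.5636,0.8261)
θ=216°: P = B + 2.12·ex + 0.91·ey = (-0.9720,-2.7942)

θ=28°: 2.00 0.15
θ=63°: 1.39 1.30
θ=216°: -0.97 -2.79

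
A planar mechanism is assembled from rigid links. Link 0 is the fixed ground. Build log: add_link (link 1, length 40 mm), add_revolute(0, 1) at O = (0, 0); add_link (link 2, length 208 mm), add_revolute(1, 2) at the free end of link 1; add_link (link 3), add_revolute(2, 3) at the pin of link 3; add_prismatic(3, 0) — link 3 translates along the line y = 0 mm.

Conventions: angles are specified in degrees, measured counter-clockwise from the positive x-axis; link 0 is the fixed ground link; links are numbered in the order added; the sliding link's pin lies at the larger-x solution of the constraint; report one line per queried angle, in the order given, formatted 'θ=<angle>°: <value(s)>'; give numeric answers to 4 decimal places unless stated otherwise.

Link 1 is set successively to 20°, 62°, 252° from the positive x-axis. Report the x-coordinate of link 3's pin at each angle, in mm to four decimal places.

geometry: r = 40 mm, L = 208 mm, e = 0 mm
θ=20°: crank pin P = (r cos θ, r sin θ) = (37.587705, 13.680806)
θ=20°: h = r sin θ − e = 13.680806 − 0 = 13.680806
θ=20°: x = r cos θ + √(L² − h²) = 37.587705 + 207.549598 = 245.137303
θ=62°: crank pin P = (r cos θ, r sin θ) = (18.778863, 35.317904)
θ=62°: h = r sin θ − e = 35.317904 − 0 = 35.317904
θ=62°: x = r cos θ + √(L² − h²) = 18.778863 + 204.979623 = 223.758485
θ=252°: crank pin P = (r cos θ, r sin θ) = (-12.360680, -38.042261)
θ=252°: h = r sin θ − e = -38.042261 − 0 = -38.042261
θ=252°: x = r cos θ + √(L² − h²) = -12.360680 + 204.491531 = 192.130852

θ=20°: 245.1373
θ=62°: 223.7585
θ=252°: 192.1309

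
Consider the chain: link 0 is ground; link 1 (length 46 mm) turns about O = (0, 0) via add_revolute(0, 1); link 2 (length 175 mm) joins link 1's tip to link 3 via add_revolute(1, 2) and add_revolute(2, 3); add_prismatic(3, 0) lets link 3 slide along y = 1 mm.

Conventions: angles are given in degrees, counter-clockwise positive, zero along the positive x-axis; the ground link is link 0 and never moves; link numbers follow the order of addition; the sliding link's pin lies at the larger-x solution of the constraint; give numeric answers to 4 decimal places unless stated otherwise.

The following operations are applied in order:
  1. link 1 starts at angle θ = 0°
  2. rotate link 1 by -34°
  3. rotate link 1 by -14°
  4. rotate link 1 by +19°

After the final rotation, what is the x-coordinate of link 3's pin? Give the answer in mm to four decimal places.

geometry: r = 46 mm, L = 175 mm, e = 1 mm; θ starts at 0°
rotate link 1 by -34°: θ ← 0° -34° = -34°
rotate link 1 by -14°: θ ← -34° -14° = -48°
rotate link 1 by +19°: θ ← -48° +19° = -29°
crank pin P = (r cos θ, r sin θ) = (40.232507, -22.301243)
h = r sin θ − e = -22.301243 − 1 = -23.301243
x = r cos θ + √(L² − h²) = 40.232507 + 173.441783 = 213.674290

213.6743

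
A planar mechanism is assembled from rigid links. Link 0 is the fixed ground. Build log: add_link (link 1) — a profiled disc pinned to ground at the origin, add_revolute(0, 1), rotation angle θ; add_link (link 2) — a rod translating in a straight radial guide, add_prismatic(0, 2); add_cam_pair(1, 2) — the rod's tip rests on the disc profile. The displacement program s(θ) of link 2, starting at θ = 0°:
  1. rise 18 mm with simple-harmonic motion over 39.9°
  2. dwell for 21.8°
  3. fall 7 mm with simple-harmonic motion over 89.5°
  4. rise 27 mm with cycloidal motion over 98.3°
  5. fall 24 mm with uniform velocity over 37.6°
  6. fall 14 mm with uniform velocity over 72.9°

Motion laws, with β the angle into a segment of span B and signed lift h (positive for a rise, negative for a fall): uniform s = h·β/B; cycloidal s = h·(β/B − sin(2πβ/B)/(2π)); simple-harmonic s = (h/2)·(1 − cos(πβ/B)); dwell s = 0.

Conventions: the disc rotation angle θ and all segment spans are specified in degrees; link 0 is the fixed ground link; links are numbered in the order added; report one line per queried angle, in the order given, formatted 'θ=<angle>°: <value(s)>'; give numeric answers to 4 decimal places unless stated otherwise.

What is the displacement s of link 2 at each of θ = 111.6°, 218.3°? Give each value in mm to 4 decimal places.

seg 1 [0°–39.9°] simple-harmonic, h=18: full span → s += 18 → s = 18.0000
seg 2 [39.9°–61.7°] dwell: s stays 18.0000
seg 3 [61.7°–151.2°] simple-harmonic, h=-7: θ=111.6° here. β=49.9, B=89.5. -7/2·(1 − cos(π·0.5575)) = -4.1293 → s = 13.8707
seg 3 [61.7°–151.2°] simple-harmonic, h=-7: full span → s += -7 → s = 11.0000
seg 4 [151.2°–249.5°] cycloidal, h=27: θ=218.3° here. β=67.1, B=98.3. 27·(0.6826 − sin(2π·0.6826)/(2π)) = 22.3479 → s = 33.3479

θ=111.6°: 13.8707
θ=218.3°: 33.3479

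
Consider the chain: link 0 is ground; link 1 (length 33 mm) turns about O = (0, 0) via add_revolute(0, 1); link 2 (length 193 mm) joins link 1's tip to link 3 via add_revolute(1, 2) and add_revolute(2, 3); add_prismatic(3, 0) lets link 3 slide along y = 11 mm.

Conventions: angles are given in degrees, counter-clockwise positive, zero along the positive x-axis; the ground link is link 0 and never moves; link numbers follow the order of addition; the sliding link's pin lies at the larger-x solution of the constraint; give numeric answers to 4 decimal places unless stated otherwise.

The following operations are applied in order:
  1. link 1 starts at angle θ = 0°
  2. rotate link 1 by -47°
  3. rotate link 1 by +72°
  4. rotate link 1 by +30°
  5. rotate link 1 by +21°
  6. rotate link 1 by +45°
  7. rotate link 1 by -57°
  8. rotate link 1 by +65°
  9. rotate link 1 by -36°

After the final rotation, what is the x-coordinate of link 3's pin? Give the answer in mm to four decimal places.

geometry: r = 33 mm, L = 193 mm, e = 11 mm; θ starts at 0°
rotate link 1 by -47°: θ ← 0° -47° = -47°
rotate link 1 by +72°: θ ← -47° +72° = 25°
rotate link 1 by +30°: θ ← 25° +30° = 55°
rotate link 1 by +21°: θ ← 55° +21° = 76°
rotate link 1 by +45°: θ ← 76° +45° = 121°
rotate link 1 by -57°: θ ← 121° -57° = 64°
rotate link 1 by +65°: θ ← 64° +65° = 129°
rotate link 1 by -36°: θ ← 129° -36° = 93°
crank pin P = (r cos θ, r sin θ) = (-1.727087, 32.954775)
h = r sin θ − e = 32.954775 − 11 = 21.954775
x = r cos θ + √(L² − h²) = -1.727087 + 191.747198 = 190.020111

190.0201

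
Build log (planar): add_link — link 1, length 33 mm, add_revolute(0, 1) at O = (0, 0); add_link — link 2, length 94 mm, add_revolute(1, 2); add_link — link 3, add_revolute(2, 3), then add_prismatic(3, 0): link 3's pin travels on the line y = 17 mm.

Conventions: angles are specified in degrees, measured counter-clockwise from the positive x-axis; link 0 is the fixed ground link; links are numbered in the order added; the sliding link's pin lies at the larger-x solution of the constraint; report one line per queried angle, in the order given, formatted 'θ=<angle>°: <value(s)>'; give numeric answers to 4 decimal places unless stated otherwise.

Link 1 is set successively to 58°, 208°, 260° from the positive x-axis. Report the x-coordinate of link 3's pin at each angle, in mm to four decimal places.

geometry: r = 33 mm, L = 94 mm, e = 17 mm
θ=58°: crank pin P = (r cos θ, r sin θ) = (17.487336, 27.985587)
θ=58°: h = r sin θ − e = 27.985587 − 17 = 10.985587
θ=58°: x = r cos θ + √(L² − h²) = 17.487336 + 93.355861 = 110.843197
θ=208°: crank pin P = (r cos θ, r sin θ) = (-29.137271, -15.492562)
θ=208°: h = r sin θ − e = -15.492562 − 17 = -32.492562
θ=208°: x = r cos θ + √(L² − h²) = -29.137271 + 88.205632 = 59.068361
θ=260°: crank pin P = (r cos θ, r sin θ) = (-5.730390, -32.498656)
θ=260°: h = r sin θ − e = -32.498656 − 17 = -49.498656
θ=260°: x = r cos θ + √(L² − h²) = -5.730390 + 79.911720 = 74.181331

θ=58°: 110.8432
θ=208°: 59.0684
θ=260°: 74.1813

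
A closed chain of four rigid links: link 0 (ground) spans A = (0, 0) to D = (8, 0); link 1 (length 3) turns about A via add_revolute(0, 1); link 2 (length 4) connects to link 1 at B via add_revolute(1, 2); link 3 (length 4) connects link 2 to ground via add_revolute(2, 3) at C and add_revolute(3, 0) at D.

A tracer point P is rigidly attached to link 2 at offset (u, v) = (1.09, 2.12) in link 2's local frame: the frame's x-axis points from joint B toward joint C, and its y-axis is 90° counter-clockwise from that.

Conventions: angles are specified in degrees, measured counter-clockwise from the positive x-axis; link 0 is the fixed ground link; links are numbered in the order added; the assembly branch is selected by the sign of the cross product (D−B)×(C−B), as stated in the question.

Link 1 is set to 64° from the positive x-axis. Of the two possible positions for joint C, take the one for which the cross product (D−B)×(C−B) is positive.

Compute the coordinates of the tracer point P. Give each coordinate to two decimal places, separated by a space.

A=(0,0), D=(8.00,0)
B = A + 3.00·(cos64°, sin64°) = (1.3151, 2.6964)
|BD| = 7.2082
circle(B,4.00) ∩ circle(D,4.00): a=3.6041, h=1.7351
  candidates: C₊=(5.3066,2.9573) cross=12.507; C₋=(4.0085,-0.2609) cross=-12.507
  branch + wants cross > 0 → take C=(5.3066,2.9573) (cross=12.507)
ex = (C−B)/|BC| = (0.9979,0.0652); ey = (-0.0652,0.9979)
P = B + 1.09·ex + 2.12·ey = (2.2645,4.8830)

2.26 4.88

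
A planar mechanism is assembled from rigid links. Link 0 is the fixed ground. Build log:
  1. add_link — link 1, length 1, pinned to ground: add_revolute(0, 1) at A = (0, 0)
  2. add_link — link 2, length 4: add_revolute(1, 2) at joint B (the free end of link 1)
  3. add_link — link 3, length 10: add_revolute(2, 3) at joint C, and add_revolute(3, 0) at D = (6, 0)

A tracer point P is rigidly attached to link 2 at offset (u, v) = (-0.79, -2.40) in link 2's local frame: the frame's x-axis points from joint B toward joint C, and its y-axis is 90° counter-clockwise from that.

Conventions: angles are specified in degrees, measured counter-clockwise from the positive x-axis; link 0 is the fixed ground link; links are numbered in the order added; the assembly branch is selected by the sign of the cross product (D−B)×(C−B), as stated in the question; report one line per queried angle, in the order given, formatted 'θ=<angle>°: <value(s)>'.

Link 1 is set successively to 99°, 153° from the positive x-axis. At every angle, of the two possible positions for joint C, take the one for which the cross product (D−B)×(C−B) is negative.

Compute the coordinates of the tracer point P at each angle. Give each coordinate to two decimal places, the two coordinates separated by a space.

A=(0,0), D=(6.00,0)
θ=99°: B = A + 1.00·(cos99°, sin99°) = (-0.1564, 0.9877)
θ=99°: |BD| = 6.2352
θ=99°: circle(B,4.00) ∩ circle(D,10.00): a=-3.6184, h=1.7050
θ=99°:   candidates: C₊=(-3.4591,3.2444) cross=10.631; C₋=(-3.9992,-0.1226) cross=-10.631
θ=99°:   branch - wants cross < 0 → take C=(-3.9992,-0.1226) (cross=-10.631)
θ=99°: ex = (C−B)/|BC| = (-0.9607,-0.2776); ey = (0.2776,-0.9607)
θ=99°: P = B + -0.79·ex + -2.40·ey = (-0.0637,3.5127)
θ=153°: B = A + 1.00·(cos153°, sin153°) = (-0.8910, 0.4540)
θ=153°: |BD| = 6.9059
θ=153°: circle(B,4.00) ∩ circle(D,10.00): a=-2.6287, h=3.0149
θ=153°:   candidates: C₊=(-3.3159,3.6352) cross=20.821; C₋=(-3.7123,-2.3816) cross=-20.821
θ=153°:   branch - wants cross < 0 → take C=(-3.7123,-2.3816) (cross=-20.821)
θ=153°: ex = (C−B)/|BC| = (-0.7053,-0.7089); ey = (0.7089,-0.7053)
θ=153°: P = B + -0.79·ex + -2.40·ey = (-2.0352,2.7068)

θ=99°: -0.06 3.51
θ=153°: -2.04 2.71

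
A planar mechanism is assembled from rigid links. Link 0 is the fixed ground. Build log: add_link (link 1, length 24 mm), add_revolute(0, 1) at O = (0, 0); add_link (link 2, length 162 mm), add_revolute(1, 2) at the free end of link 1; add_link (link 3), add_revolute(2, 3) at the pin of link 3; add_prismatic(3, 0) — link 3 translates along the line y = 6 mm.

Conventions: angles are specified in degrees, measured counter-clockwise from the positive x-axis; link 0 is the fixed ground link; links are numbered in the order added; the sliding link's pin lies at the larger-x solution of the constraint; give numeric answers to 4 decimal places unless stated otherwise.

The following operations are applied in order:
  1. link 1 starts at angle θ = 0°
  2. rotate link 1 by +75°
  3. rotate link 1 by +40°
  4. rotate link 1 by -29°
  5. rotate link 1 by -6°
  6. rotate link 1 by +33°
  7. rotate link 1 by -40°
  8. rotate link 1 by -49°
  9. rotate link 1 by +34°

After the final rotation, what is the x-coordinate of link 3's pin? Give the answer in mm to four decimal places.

geometry: r = 24 mm, L = 162 mm, e = 6 mm; θ starts at 0°
rotate link 1 by +75°: θ ← 0° +75° = 75°
rotate link 1 by +40°: θ ← 75° +40° = 115°
rotate link 1 by -29°: θ ← 115° -29° = 86°
rotate link 1 by -6°: θ ← 86° -6° = 80°
rotate link 1 by +33°: θ ← 80° +33° = 113°
rotate link 1 by -40°: θ ← 113° -40° = 73°
rotate link 1 by -49°: θ ← 73° -49° = 24°
rotate link 1 by +34°: θ ← 24° +34° = 58°
crank pin P = (r cos θ, r sin θ) = (12.718062, 20.353154)
h = r sin θ − e = 20.353154 − 6 = 14.353154
x = r cos θ + √(L² − h²) = 12.718062 + 161.362905 = 174.080967

174.0810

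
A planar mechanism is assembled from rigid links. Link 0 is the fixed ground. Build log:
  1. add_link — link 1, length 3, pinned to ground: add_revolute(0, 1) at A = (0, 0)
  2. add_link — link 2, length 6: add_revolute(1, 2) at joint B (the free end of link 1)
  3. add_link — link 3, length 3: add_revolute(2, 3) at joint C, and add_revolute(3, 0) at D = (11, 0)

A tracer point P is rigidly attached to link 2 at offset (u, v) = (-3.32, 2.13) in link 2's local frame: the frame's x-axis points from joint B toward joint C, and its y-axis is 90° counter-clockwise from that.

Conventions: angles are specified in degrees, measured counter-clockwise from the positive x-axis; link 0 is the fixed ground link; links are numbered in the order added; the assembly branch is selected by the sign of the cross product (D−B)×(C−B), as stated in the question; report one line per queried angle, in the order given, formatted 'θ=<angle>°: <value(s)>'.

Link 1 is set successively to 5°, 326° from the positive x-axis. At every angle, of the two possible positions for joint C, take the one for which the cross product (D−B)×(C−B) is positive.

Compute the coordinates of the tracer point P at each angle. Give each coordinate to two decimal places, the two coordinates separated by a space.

A=(0,0), D=(11.00,0)
θ=5°: B = A + 3.00·(cos5°, sin5°) = (2.9886, 0.2615)
θ=5°: |BD| = 8.0157
θ=5°: circle(B,6.00) ∩ circle(D,3.00): a=5.6920, h=1.8975
θ=5°:   candidates: C₊=(8.7395,1.9723) cross=15.210; C₋=(8.6157,-1.8207) cross=-15.210
θ=5°:   branch + wants cross > 0 → take C=(8.7395,1.9723) (cross=15.210)
θ=5°: ex = (C−B)/|BC| = (0.9585,0.2851); ey = (-0.2851,0.9585)
θ=5°: P = B + -3.32·ex + 2.13·ey = (-0.8009,1.3564)
θ=326°: B = A + 3.00·(cos326°, sin326°) = (2.4871, -1.6776)
θ=326°: |BD| = 8.6766
θ=326°: circle(B,6.00) ∩ circle(D,3.00): a=5.8942, h=1.1217
θ=326°:   candidates: C₊=(8.0532,0.5626) cross=9.733; C₋=(8.4870,-1.6385) cross=-9.733
θ=326°:   branch + wants cross > 0 → take C=(8.0532,0.5626) (cross=9.733)
θ=326°: ex = (C−B)/|BC| = (0.9277,0.3734); ey = (-0.3734,0.9277)
θ=326°: P = B + -3.32·ex + 2.13·ey = (-1.3881,-0.9412)

θ=5°: -0.80 1.36
θ=326°: -1.39 -0.94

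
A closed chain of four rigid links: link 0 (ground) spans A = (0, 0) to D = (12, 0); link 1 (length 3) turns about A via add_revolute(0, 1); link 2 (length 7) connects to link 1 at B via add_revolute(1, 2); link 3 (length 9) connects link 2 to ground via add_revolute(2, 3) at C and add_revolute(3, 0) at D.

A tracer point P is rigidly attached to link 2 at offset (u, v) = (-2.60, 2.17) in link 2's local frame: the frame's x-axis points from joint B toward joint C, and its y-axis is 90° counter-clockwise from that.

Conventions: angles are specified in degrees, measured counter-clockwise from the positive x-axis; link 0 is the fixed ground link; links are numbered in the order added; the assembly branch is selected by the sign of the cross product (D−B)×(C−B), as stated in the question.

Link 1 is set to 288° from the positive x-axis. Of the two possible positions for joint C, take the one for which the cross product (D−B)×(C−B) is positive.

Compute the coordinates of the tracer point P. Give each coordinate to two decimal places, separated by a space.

A=(0,0), D=(12.00,0)
B = A + 3.00·(cos288°, sin288°) = (0.9271, -2.8532)
|BD| = 11.4346
circle(B,7.00) ∩ circle(D,9.00): a=4.3181, h=5.5095
  candidates: C₊=(3.7338,3.5595) cross=62.999; C₋=(6.4833,-7.1109) cross=-62.999
  branch + wants cross > 0 → take C=(3.7338,3.5595) (cross=62.999)
ex = (C−B)/|BC| = (0.4010,0.9161); ey = (-0.9161,0.4010)
P = B + -2.60·ex + 2.17·ey = (-2.1034,-4.3649)

-2.10 -4.36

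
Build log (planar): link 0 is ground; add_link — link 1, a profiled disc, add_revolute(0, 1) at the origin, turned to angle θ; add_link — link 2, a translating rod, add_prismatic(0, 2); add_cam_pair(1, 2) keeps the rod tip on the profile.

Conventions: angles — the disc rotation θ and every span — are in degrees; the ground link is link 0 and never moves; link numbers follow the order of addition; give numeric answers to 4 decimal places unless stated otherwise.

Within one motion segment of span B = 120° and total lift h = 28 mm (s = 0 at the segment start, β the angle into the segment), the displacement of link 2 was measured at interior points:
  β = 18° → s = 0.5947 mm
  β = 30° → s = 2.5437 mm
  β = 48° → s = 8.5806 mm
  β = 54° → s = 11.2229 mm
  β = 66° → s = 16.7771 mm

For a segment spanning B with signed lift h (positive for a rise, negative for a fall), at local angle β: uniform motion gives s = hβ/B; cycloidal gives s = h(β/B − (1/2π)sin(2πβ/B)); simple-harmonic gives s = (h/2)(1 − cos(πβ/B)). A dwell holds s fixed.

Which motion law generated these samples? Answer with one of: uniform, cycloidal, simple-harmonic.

candidates at β/B = r: uniform s = h·r (linear in β); cycloidal s = h·(r − sin(2πr)/(2π)); simple-harmonic s = (h/2)(1 − cos(πr))
β=18°: printed 0.5947 | uniform 4.2000, cycloidal 0.5947, simple-harmonic 1.5259
β=30°: printed 2.5437 | uniform 7.0000, cycloidal 2.5437, simple-harmonic 4.1005
β=48°: printed 8.5806 | uniform 11.2000, cycloidal 8.5806, simple-harmonic 9.6738
β=54°: printed 11.2229 | uniform 12.6000, cycloidal 11.2229, simple-harmonic 11.8099
β=66°: printed 16.7771 | uniform 15.4000, cycloidal 16.7771, simple-harmonic 16.1901
only one law matches every sample → cycloidal

cycloidal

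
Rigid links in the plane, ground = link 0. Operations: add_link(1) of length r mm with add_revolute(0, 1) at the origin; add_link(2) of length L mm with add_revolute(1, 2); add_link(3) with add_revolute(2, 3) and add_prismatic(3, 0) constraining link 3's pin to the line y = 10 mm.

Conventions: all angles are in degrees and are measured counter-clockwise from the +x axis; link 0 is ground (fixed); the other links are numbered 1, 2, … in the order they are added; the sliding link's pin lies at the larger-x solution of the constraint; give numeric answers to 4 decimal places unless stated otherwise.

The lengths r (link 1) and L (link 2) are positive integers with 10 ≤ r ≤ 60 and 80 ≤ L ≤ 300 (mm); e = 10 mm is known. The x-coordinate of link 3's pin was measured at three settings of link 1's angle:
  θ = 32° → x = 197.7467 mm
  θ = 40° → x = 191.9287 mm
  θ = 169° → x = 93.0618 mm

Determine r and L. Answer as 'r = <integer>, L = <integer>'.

constraint per measurement: (x − r cos θ)² + (r sin θ − e)² = L²
subtracting the θ₁ and θ₂ equations cancels the r² and L² terms:
r = (x₁² − x₂²) / (2[(x₁cos θ₁ + e sin θ₁) − (x₂cos θ₂ + e sin θ₂)]) = 58.0004 → r = 58
L² = (x₁ − r cos θ₁)² + (r sin θ₁ − e)² = 22500.0004 → L = 150.0000 → L = 150
check at θ₃=169°: x = 93.0618 (printed 93.0618) ✓

r = 58, L = 150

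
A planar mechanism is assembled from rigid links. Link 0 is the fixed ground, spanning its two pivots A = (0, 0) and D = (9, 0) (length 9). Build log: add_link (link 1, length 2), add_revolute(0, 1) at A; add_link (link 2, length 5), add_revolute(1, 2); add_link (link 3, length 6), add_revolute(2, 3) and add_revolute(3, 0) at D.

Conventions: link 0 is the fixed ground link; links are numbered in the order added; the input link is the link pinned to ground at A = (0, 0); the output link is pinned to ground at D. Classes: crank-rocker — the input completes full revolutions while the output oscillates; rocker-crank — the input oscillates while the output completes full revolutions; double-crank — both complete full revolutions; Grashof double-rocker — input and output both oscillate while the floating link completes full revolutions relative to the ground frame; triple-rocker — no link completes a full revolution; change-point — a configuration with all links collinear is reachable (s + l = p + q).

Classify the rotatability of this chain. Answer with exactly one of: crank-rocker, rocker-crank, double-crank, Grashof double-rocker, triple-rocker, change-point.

lengths: ground=9, input=2, coupler=5, output=6
sorted: s=2 (shortest), l=9 (longest), p+q=11
s + l = 11 vs p + q = 11
s + l = p + q → change-point (collinear configuration reachable)

change-point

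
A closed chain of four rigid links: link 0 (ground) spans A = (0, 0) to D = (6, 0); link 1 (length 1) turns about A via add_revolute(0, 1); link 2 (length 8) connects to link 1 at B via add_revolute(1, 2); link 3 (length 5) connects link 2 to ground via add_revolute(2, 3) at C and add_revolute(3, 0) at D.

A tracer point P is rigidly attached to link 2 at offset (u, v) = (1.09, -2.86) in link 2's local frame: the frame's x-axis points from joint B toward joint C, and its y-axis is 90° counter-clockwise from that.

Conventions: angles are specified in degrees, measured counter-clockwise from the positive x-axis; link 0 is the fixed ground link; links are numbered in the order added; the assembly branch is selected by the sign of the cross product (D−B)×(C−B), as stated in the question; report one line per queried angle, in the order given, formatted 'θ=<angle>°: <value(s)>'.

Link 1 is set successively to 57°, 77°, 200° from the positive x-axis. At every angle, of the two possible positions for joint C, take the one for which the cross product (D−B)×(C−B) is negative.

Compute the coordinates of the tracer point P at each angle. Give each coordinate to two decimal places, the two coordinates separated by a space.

A=(0,0), D=(6.00,0)
θ=57°: B = A + 1.00·(cos57°, sin57°) = (0.5446, 0.8387)
θ=57°: |BD| = 5.5195
θ=57°: circle(B,8.00) ∩ circle(D,5.00): a=6.2927, h=4.9398
θ=57°:   candidates: C₊=(7.5149,4.7650) cross=27.265; C₋=(6.0137,-5.0000) cross=-27.265
θ=57°:   branch - wants cross < 0 → take C=(6.0137,-5.0000) (cross=-27.265)
θ=57°: ex = (C−B)/|BC| = (0.6836,-0.7298); ey = (0.7298,0.6836)
θ=57°: P = B + 1.09·ex + -2.86·ey = (-0.7975,-1.9120)
θ=77°: B = A + 1.00·(cos77°, sin77°) = (0.2250, 0.9744)
θ=77°: |BD| = 5.8567
θ=77°: circle(B,8.00) ∩ circle(D,5.00): a=6.2579, h=4.9839
θ=77°:   candidates: C₊=(7.2248,4.8477) cross=29.189; C₋=(5.5664,-4.9812) cross=-29.189
θ=77°:   branch - wants cross < 0 → take C=(5.5664,-4.9812) (cross=-29.189)
θ=77°: ex = (C−B)/|BC| = (0.6677,-0.7444); ey = (0.7444,0.6677)
θ=77°: P = B + 1.09·ex + -2.86·ey = (-1.1764,-1.7467)
θ=200°: B = A + 1.00·(cos200°, sin200°) = (-0.9397, -0.3420)
θ=200°: |BD| = 6.9481
θ=200°: circle(B,8.00) ∩ circle(D,5.00): a=6.2806, h=4.9552
θ=200°:   candidates: C₊=(5.0893,4.9164) cross=34.430; C₋=(5.5772,-4.9821) cross=-34.430
θ=200°:   branch - wants cross < 0 → take C=(5.5772,-4.9821) (cross=-34.430)
θ=200°: ex = (C−B)/|BC| = (0.8146,-0.5800); ey = (0.5800,0.8146)
θ=200°: P = B + 1.09·ex + -2.86·ey = (-1.7106,-3.3040)

θ=57°: -0.80 -1.91
θ=77°: -1.18 -1.75
θ=200°: -1.71 -3.30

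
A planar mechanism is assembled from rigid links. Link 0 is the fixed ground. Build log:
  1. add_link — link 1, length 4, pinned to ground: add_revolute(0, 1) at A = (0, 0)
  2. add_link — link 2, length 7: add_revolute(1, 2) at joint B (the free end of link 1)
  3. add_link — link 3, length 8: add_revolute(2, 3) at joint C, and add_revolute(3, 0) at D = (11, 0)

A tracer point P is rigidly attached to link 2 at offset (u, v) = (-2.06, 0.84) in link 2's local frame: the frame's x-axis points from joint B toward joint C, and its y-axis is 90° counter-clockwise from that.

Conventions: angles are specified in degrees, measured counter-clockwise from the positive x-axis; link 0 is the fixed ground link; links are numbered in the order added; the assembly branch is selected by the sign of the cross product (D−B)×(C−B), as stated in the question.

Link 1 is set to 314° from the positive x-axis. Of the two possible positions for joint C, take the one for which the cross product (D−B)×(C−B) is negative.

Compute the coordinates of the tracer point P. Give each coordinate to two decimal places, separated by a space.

A=(0,0), D=(11.00,0)
B = A + 4.00·(cos314°, sin314°) = (2.7786, -2.8774)
|BD| = 8.7103
circle(B,7.00) ∩ circle(D,8.00): a=3.4941, h=6.0656
  candidates: C₊=(4.0729,4.0019) cross=52.833; C₋=(8.0803,-7.4482) cross=-52.833
  branch - wants cross < 0 → take C=(8.0803,-7.4482) (cross=-52.833)
ex = (C−B)/|BC| = (0.7574,-0.6530); ey = (0.6530,0.7574)
P = B + -2.06·ex + 0.84·ey = (1.7669,-0.8960)

1.77 -0.90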